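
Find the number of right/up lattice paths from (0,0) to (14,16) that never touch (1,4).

Total paths to (14,16): C(30,16) = 145422675.
Paths through (1,4): C(5,4) x C(25,12) = 26001500.
Avoiding (1,4): 145422675 - 26001500.

Final answer: 119421175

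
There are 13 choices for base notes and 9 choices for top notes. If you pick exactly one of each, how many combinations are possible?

By the multiplication principle: 13 x 9.

Final answer: 117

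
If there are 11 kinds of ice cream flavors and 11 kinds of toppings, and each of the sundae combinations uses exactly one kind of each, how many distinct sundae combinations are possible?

By the multiplication principle: 11 x 11.

Final answer: 121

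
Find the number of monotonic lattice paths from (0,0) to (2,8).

Each path has 2 right steps and 8 up steps in some order (10 steps total).
Choose which 8 of the 10 steps are up: C(10,8).

Final answer: C(10,8) = 45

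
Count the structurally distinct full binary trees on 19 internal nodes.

The structures are counted by the Catalan number C_n. Here n = 19.
C_n = (2n)!/(n!(n+1)!), so C_{19} = 38!/(19! x 20!) = C(38,19)/20 = 35345263800/20.

Final answer: C_{19} = 1767263190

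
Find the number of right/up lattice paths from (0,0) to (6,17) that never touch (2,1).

Total paths to (6,17): C(23,17) = 100947.
Paths through (2,1): C(3,1) x C(20,16) = 14535.
Avoiding (2,1): 100947 - 14535.

Final answer: 86412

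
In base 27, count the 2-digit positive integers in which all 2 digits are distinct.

The leading digit has 26 choices (anything but zero); the next has 26 (anything but the first), then 25, and so on, one fewer each time.
Total: 26 x 26.

Final answer: 676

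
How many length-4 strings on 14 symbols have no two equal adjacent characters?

First character: 14 choices. Each subsequent: 13 choices (must differ from the previous one).
Total: 14 x 13^3.

Final answer: 14 x 13^{3} = 30758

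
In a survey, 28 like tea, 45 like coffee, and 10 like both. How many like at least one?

|A union B| = |A| + |B| - |A intersect B| = 28 + 45 - 10.

Final answer: 63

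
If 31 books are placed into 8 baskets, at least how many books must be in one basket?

By the pigeonhole principle: ceiling(31/8).

Final answer: 4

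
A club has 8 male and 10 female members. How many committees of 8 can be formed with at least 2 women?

Sum over valid woman counts:
C(10,2)C(8,6) = 1260
C(10,3)C(8,5) = 6720
C(10,4)C(8,4) = 14700
C(10,5)C(8,3) = 14112
C(10,6)C(8,2) = 5880
C(10,7)C(8,1) = 960
C(10,8)C(8,0) = 45
Total: 1260 + 6720 + 14700 + 14112 + 5880 + 960 + 45.

Final answer: 43677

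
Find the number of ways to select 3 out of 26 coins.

C(26,3) = 26!/(3! x 23!).

Final answer: \binom{26}{3} = 2600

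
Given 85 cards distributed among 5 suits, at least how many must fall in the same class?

By pigeonhole with 85 objects and 5 categories: ceiling(85/5).

Final answer: 17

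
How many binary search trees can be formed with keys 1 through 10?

This is counted by the nth Catalan number C_n. Here n = 10.
C_n = C(2n,n) - C(2n,n+1), so C_{10} = C(20,10) - C(20,11) = 184756 - 167960.

Final answer: C_{10} = 16796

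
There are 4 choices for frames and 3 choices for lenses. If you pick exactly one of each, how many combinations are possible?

By the multiplication principle: 4 x 3.

Final answer: 12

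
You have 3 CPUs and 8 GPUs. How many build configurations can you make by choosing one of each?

By the multiplication principle: 3 x 8.

Final answer: 24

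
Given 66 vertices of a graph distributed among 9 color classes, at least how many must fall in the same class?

By pigeonhole with 66 objects and 9 categories: ceiling(66/9).

Final answer: 8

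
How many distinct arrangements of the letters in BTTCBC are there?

Letters (B:2, C:2, T:2). Total letters: 6.
Permutations = 6!/(2! x 2! x 2!).

Final answer: 90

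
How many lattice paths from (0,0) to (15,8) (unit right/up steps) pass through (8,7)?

Paths (0,0)->(8,7): C(15,7) = 6435.
Paths (8,7)->(15,8): C(8,1) = 8.
By multiplication principle: 6435 x 8.

Final answer: 51480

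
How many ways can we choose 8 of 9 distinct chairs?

C(9,8) = 9!/(8! x 1!).

Final answer: \binom{9}{8} = 9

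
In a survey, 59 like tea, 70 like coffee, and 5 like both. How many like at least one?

|A union B| = |A| + |B| - |A intersect B| = 59 + 70 - 5.

Final answer: 124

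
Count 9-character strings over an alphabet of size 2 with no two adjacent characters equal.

Let g(n) count such strings. g(1) = 2, and each valid string of length n-1 extends in 1 ways (any symbol but the last), so g(n) = 1 g(n-1).
Total: g(9) = 2 x 1^8.

Final answer: 2 x 1^{8} = 2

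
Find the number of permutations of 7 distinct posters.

The number of ways to arrange 7 distinct objects is 7!.

Final answer: 7! = 5040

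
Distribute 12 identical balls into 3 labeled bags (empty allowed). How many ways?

Stars and bars: C(n+k-1, k-1) = C(14,2).

Final answer: C(14,2) = 91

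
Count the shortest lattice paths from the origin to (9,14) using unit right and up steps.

Each path has 9 right steps and 14 up steps in some order (23 steps total).
Choose which 14 of the 23 steps are up: C(23,14).

Final answer: C(23,14) = 817190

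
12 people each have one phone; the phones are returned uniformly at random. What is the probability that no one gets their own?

Use the recurrence D(n) = (n-1)(D(n-1) + D(n-2)) with D(0)=1, D(1)=0.
Building up: D(2)=1, D(3)=2, D(4)=9, D(5)=44, D(6)=265, D(7)=1854, D(8)=14833, D(9)=133496, D(10)=1334961, D(11)=14684570, D(12)=176214841.
Total arrangements: 12! = 479001600.
Probability = D(12)/12! = 16019531/43545600.

Final answer: D(12)/12! = 176214841/479001600 = 0.367879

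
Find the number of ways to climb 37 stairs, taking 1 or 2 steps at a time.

Let f(n) count the ways. The last step is size 1 or 2, so f(n) = f(n-1) + f(n-2) with f(1)=1, f(2)=2.
Computing successive values: f(1)=1, f(2)=2, f(3)=3, f(4)=5, f(5)=8, f(6)=13, f(7)=21, f(8)=34, f(9)=55, f(10)=89, f(11)=144, f(12)=233, f(13)=377, f(14)=610, f(15)=987, f(16)=1597, f(17)=2584, f(18)=4181, f(19)=6765, f(20)=10946, f(21)=17711, f(22)=28657, f(23)=46368, f(24)=75025, f(25)=121393, f(26)=196418, f(27)=317811, f(28)=514229, f(29)=832040, f(30)=1346269, f(31)=2178309, f(32)=3524578, f(33)=5702887, f(34)=9227465, f(35)=14930352, f(36)=24157817, f(37)=39088169.

Final answer: 39088169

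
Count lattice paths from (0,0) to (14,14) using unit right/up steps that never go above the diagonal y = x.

Total monotonic paths to (14,14): C(28,14) = 40116600.
Paths that cross above y=x (reflection bijection): C(28,15) = 37442160.
Valid Dyck paths: 40116600 - 37442160.
(These counts are the Catalan numbers.)

Final answer: C_{14} = 2674440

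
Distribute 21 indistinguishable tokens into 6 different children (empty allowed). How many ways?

Stars and bars: C(n+k-1, k-1) = C(26,5).

Final answer: C(26,5) = 65780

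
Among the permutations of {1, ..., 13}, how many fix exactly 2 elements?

Choose which 2 elements are fixed: C(13,2) = 78.
Derange the remaining 11 using D(j) = (j-1)(D(j-1) + D(j-2)), D(0)=1, D(1)=0: D(2)=1, D(3)=2, D(4)=9, D(5)=44, D(6)=265, D(7)=1854, D(8)=14833, D(9)=133496, D(10)=1334961, D(11)=14684570.
Total: 78 x 14684570.

Final answer: C(13,2) D(11) = 1145396460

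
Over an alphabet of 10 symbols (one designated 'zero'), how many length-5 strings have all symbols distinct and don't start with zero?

The leading digit has 9 choices (anything but zero); the next has 9 (anything but the first), then 8, and so on, one fewer each time.
Total: 9 x 9 x 8 x 7 x 6.

Final answer: 27216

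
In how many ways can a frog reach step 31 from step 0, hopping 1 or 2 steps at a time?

Condition on the final move: it is a 1-step (f(n-1) ways to get there) or a 2-step (f(n-2) ways), so f(n) = f(n-1) + f(n-2), with f(1)=1, f(2)=2.
Iterating the recurrence: f(1)=1, f(2)=2, f(3)=3, f(4)=5, f(5)=8, f(6)=13, f(7)=21, f(8)=34, f(9)=55, f(10)=89, f(11)=144, f(12)=233, f(13)=377, f(14)=610, f(15)=987, f(16)=1597, f(17)=2584, f(18)=4181, f(19)=6765, f(20)=10946, f(21)=17711, f(22)=28657, f(23)=46368, f(24)=75025, f(25)=121393, f(26)=196418, f(27)=317811, f(28)=514229, f(29)=832040, f(30)=1346269, f(31)=2178309.

Final answer: 2178309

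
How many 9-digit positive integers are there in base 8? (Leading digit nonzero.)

These are the integers in [8^8, 8^9), so the count is 8^9 - 8^8 = 7 x 8^8.

Final answer: 117440512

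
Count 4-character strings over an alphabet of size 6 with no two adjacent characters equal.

Let g(n) count such strings. g(1) = 6, and each valid string of length n-1 extends in 5 ways (any symbol but the last), so g(n) = 5 g(n-1).
Total: g(4) = 6 x 5^3.

Final answer: 6 x 5^{3} = 750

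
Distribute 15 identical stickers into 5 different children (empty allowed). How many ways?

Stars and bars: C(n+k-1, k-1) = C(19,4).

Final answer: C(19,4) = 3876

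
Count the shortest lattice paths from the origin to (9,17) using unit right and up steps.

Each path has 9 right steps and 17 up steps in some order (26 steps total).
Choose which 17 of the 26 steps are up: C(26,17).

Final answer: C(26,17) = 3124550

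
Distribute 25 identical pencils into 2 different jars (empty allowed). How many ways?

Stars and bars: C(n+k-1, k-1) = C(26,1).

Final answer: C(26,1) = 26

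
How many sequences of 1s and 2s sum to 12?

Condition on the final move: it is a 1-step (f(n-1) ways to get there) or a 2-step (f(n-2) ways), so f(n) = f(n-1) + f(n-2), with f(1)=1, f(2)=2.
Building up term by term: f(1)=1, f(2)=2, f(3)=3, f(4)=5, f(5)=8, f(6)=13, f(7)=21, f(8)=34, f(9)=55, f(10)=89, f(11)=144, f(12)=233.

Final answer: 233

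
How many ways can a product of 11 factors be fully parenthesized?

This is counted by the nth Catalan number C_n. Here n = 11 - 1 = 10.
C_n = C(2n,n)/(n+1), so C_{10} = C(20,10)/11 = 184756/11.

Final answer: C_{10} = 16796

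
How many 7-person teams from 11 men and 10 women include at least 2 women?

Sum over valid woman counts:
C(10,2)C(11,5) = 20790
C(10,3)C(11,4) = 39600
C(10,4)C(11,3) = 34650
C(10,5)C(11,2) = 13860
C(10,6)C(11,1) = 2310
C(10,7)C(11,0) = 120
Total: 20790 + 39600 + 34650 + 13860 + 2310 + 120.

Final answer: 111330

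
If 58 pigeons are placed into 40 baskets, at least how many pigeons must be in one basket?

By the pigeonhole principle: ceiling(58/40).

Final answer: 2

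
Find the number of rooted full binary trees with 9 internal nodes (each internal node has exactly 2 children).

The structures are counted by the Catalan number C_n. Here n = 9.
C_n = (2n)!/(n!(n+1)!), so C_{9} = 18!/(9! x 10!) = C(18,9)/10 = 48620/10.

Final answer: C_{9} = 4862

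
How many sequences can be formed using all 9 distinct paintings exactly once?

The number of ways to arrange 9 distinct objects is 9!.

Final answer: 9! = 362880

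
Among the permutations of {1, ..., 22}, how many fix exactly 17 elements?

Choose which 17 elements are fixed: C(22,17) = 26334.
Derange the remaining 5 using D(j) = (j-1)(D(j-1) + D(j-2)), D(0)=1, D(1)=0: D(2)=1, D(3)=2, D(4)=9, D(5)=44.
Total: 26334 x 44.

Final answer: C(22,17) D(5) = 1158696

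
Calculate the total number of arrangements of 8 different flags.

The number of ways to arrange 8 distinct objects is 8!.

Final answer: 8! = 40320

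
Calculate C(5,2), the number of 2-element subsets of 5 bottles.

C(5,2) = 5!/(2! x (5-2)!).

Final answer: C(5,2) = 10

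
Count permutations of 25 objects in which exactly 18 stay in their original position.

Choose which 18 elements are fixed: C(25,18) = 480700.
Derange the remaining 7 using D(j) = (j-1)(D(j-1) + D(j-2)), D(0)=1, D(1)=0: D(2)=1, D(3)=2, D(4)=9, D(5)=44, D(6)=265, D(7)=1854.
Total: 480700 x 1854.

Final answer: C(25,18) D(7) = 891217800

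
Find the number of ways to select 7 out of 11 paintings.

C(11,7) = 11!/(7! x (11-7)!).

Final answer: C(11,7) = 330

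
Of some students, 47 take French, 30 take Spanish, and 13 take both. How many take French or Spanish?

|A union B| = |A| + |B| - |A intersect B| = 47 + 30 - 13.

Final answer: 64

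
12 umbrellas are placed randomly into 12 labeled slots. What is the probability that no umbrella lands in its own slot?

Use the recurrence D(n) = (n-1)(D(n-1) + D(n-2)) with D(0)=1, D(1)=0.
Building up: D(2)=1, D(3)=2, D(4)=9, D(5)=44, D(6)=265, D(7)=1854, D(8)=14833, D(9)=133496, D(10)=1334961, D(11)=14684570, D(12)=176214841.
Total arrangements: 12! = 479001600.
Probability = D(12)/12! = 16019531/43545600.

Final answer: D(12)/12! = 176214841/479001600 = 0.367879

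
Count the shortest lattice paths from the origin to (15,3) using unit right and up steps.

Each path has 15 right steps and 3 up steps in some order (18 steps total).
Choose which 3 of the 18 steps are up: C(18,3).

Final answer: C(18,3) = 816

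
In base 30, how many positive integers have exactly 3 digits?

In base 30, the leading digit has 29 choices (1..29); each of the remaining 2 digits has 30 choices.
Total: 29 x 30^2.

Final answer: 26100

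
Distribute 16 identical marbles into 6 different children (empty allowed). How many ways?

Stars and bars: C(n+k-1, k-1) = C(21,5).

Final answer: C(21,5) = 20349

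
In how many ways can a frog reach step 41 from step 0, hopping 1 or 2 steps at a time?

Let f(n) be the number of climbs. Removing the last move (1 or 2 steps) gives f(n) = f(n-1) + f(n-2); base cases f(1)=1, f(2)=2.
Computing successive values: f(1)=1, f(2)=2, f(3)=3, f(4)=5, f(5)=8, f(6)=13, f(7)=21, f(8)=34, f(9)=55, f(10)=89, f(11)=144, f(12)=233, f(13)=377, f(14)=610, f(15)=987, f(16)=1597, f(17)=2584, f(18)=4181, f(19)=6765, f(20)=10946, f(21)=17711, f(22)=28657, f(23)=46368, f(24)=75025, f(25)=121393, f(26)=196418, f(27)=317811, f(28)=514229, f(29)=832040, f(30)=1346269, f(31)=2178309, f(32)=3524578, f(33)=5702887, f(34)=9227465, f(35)=14930352, f(36)=24157817, f(37)=39088169, f(38)=63245986, f(39)=102334155, f(40)=165580141, f(41)=267914296.

Final answer: 267914296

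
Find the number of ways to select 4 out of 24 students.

C(24,4) = 24!/(4! x (24-4)!).

Final answer: C(24,4) = 10626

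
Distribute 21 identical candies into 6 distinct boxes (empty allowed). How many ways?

Stars and bars: C(n+k-1, k-1) = C(26,5).

Final answer: C(26,5) = 65780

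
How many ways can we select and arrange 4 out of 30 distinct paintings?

P(30,4) = 30!/(30-4)! = 30!/26!.

Final answer: P(30,4) = 657720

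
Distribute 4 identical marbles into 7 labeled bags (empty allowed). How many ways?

Stars and bars: C(n+k-1, k-1) = C(10,6).

Final answer: C(10,6) = 210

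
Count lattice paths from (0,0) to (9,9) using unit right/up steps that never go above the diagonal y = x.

Total monotonic paths to (9,9): C(18,9) = 48620.
Reflecting each bad path at its first crossing gives a bijection with paths to (8,10): C(18,10) = 43758.
Valid Dyck paths: 48620 - 43758.
(Check: C(18,9) - C(18,10) = C(18,9)/10, the Catalan number C_{9}.)

Final answer: C_{9} = 4862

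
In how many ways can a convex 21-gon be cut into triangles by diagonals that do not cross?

This is a standard Catalan-number count: the answer is C_n. Here n = 21 - 2 = 19.
C_n = (2n)!/(n!(n+1)!), so C_{19} = 38!/(19! x 20!) = C(38,19)/20 = 35345263800/20.

Final answer: C_{19} = 1767263190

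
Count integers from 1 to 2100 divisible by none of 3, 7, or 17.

|div by 3|=700, |div by 7|=300, |div by 17|=123.
|div by 3&7|=100, |div by 3&17|=41, |div by 7&17|=17, |div by all|=5.
By inclusion-exclusion, divisible by at least one: 700+300+123-100-41-17+5 = 970.
Not divisible by any: 2100 - 970.

Final answer: 1130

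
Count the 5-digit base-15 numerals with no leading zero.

These are the integers in [15^4, 15^5), so the count is 15^5 - 15^4 = 14 x 15^4.

Final answer: 708750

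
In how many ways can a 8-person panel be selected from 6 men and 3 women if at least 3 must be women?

Sum over valid woman counts:
C(3,3)C(6,5).

Final answer: 6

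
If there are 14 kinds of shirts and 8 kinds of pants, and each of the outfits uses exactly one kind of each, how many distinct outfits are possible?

By the multiplication principle: 14 x 8.

Final answer: 112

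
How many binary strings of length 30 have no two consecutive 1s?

Classify by the final bit: ...0 gives a(n-1) strings, ...01 gives a(n-2) strings. Thus a(n) = a(n-1) + a(n-2) with a(1)=2, a(2)=3.
Computing successive values: a(1)=2, a(2)=3, a(3)=5, a(4)=8, a(5)=13, a(6)=21, a(7)=34, a(8)=55, a(9)=89, a(10)=144, a(11)=233, a(12)=377, a(13)=610, a(14)=987, a(15)=1597, a(16)=2584, a(17)=4181, a(18)=6765, a(19)=10946, a(20)=17711, a(21)=28657, a(22)=46368, a(23)=75025, a(24)=121393, a(25)=196418, a(26)=317811, a(27)=514229, a(28)=832040, a(29)=1346269, a(30)=2178309.

Final answer: 2178309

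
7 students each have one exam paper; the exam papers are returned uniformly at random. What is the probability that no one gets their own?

Derangements satisfy D(n) = (n-1)(D(n-1) + D(n-2)), starting from D(0)=1, D(1)=0.
Building up: D(2)=1, D(3)=2, D(4)=9, D(5)=44, D(6)=265, D(7)=1854.
Total arrangements: 7! = 5040.
Probability = D(7)/7! = 103/280.

Final answer: D(7)/7! = 1854/5040 = 0.367857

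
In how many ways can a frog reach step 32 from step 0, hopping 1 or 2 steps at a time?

Let f(n) count the ways. The last step is size 1 or 2, so f(n) = f(n-1) + f(n-2) with f(1)=1, f(2)=2.
Building up term by term: f(1)=1, f(2)=2, f(3)=3, f(4)=5, f(5)=8, f(6)=13, f(7)=21, f(8)=34, f(9)=55, f(10)=89, f(11)=144, f(12)=233, f(13)=377, f(14)=610, f(15)=987, f(16)=1597, f(17)=2584, f(18)=4181, f(19)=6765, f(20)=10946, f(21)=17711, f(22)=28657, f(23)=46368, f(24)=75025, f(25)=121393, f(26)=196418, f(27)=317811, f(28)=514229, f(29)=832040, f(30)=1346269, f(31)=2178309, f(32)=3524578.

Final answer: 3524578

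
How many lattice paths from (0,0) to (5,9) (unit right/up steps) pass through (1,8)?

Paths (0,0)->(1,8): C(9,8) = 9.
Paths (1,8)->(5,9): C(5,1) = 5.
By multiplication principle: 9 x 5.

Final answer: 45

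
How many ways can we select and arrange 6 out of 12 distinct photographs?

P(12,6) = 12!/(12-6)! = 12!/6!.

Final answer: P(12,6) = 665280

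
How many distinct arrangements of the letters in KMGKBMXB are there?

Letters (B:2, G:1, K:2, M:2, X:1). Total letters: 8.
Permutations = 8!/(2! x 2! x 2!).

Final answer: 5040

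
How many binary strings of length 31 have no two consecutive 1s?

Classify by the final bit: ...0 gives a(n-1) strings, ...01 gives a(n-2) strings. Thus a(n) = a(n-1) + a(n-2) with a(1)=2, a(2)=3.
Building up term by term: a(1)=2, a(2)=3, a(3)=5, a(4)=8, a(5)=13, a(6)=21, a(7)=34, a(8)=55, a(9)=89, a(10)=144, a(11)=233, a(12)=377, a(13)=610, a(14)=987, a(15)=1597, a(16)=2584, a(17)=4181, a(18)=6765, a(19)=10946, a(20)=17711, a(21)=28657, a(22)=46368, a(23)=75025, a(24)=121393, a(25)=196418, a(26)=317811, a(27)=514229, a(28)=832040, a(29)=1346269, a(30)=2178309, a(31)=3524578.

Final answer: 3524578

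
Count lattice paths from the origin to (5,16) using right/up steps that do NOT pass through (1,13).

Total paths to (5,16): C(21,16) = 20349.
Paths through (1,13): C(14,13) x C(7,3) = 490.
Avoiding (1,13): 20349 - 490.

Final answer: 19859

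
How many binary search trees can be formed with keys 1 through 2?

This is counted by the nth Catalan number C_n. Here n = 2.
Using C_0 = 1 and C_(k+1) = C_k x 2(2k+1)/(k+2), build up term by term: C_1=1, C_2=2.

Final answer: C_{2} = 2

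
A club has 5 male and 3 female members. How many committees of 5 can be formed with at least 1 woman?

Sum over valid woman counts:
C(3,1)C(5,4) = 15
C(3,2)C(5,3) = 30
C(3,3)C(5,2) = 10
Total: 15 + 30 + 10.

Final answer: 55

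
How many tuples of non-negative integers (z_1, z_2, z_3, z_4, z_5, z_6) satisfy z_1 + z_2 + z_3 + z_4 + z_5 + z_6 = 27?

Stars and bars with 27 stars and 5 bars:
C(27+6-1, 6-1) = C(32,5).

Final answer: C(32,5) = 201376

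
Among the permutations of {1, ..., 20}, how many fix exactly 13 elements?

Choose which 13 elements are fixed: C(20,13) = 77520.
Derange the remaining 7 using D(j) = (j-1)(D(j-1) + D(j-2)), D(0)=1, D(1)=0: D(2)=1, D(3)=2, D(4)=9, D(5)=44, D(6)=265, D(7)=1854.
Total: 77520 x 1854.

Final answer: C(20,13) D(7) = 143722080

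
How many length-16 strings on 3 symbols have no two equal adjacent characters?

First character: 3 choices. Each subsequent: 2 choices (must differ from the previous one).
Total: 3 x 2^15.

Final answer: 3 x 2^{15} = 98304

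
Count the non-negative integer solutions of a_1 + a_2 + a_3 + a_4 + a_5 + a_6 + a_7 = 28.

Stars and bars with 28 stars and 6 bars:
C(28+7-1, 7-1) = C(34,6).

Final answer: C(34,6) = 1344904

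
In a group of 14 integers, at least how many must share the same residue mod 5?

There are 5 possible values for residue mod 5. With 14 integers and 5 categories, by pigeonhole: ceiling(14/5).

Final answer: 3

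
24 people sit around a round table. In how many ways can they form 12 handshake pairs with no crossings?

This is a standard Catalan-number count: the answer is C_n. Here n = 24/2 = 12.
C_n = C(2n,n)/(n+1), so C_{12} = C(24,12)/13 = 2704156/13.

Final answer: C_{12} = 208012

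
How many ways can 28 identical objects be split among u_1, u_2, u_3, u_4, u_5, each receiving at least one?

Substitute u'_i = u_i - 1 (so u'_i >= 0). Then sum u'_i = 28 - 5 = 23.
Stars and bars: C(23+5-1, 5-1) = C(27,4).

Final answer: C(27,4) = 17550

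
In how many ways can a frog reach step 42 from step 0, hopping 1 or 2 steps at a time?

Let f(n) be the number of climbs. Removing the last move (1 or 2 steps) gives f(n) = f(n-1) + f(n-2); base cases f(1)=1, f(2)=2.
Iterating the recurrence: f(1)=1, f(2)=2, f(3)=3, f(4)=5, f(5)=8, f(6)=13, f(7)=21, f(8)=34, f(9)=55, f(10)=89, f(11)=144, f(12)=233, f(13)=377, f(14)=610, f(15)=987, f(16)=1597, f(17)=2584, f(18)=4181, f(19)=6765, f(20)=10946, f(21)=17711, f(22)=28657, f(23)=46368, f(24)=75025, f(25)=121393, f(26)=196418, f(27)=317811, f(28)=514229, f(29)=832040, f(30)=1346269, f(31)=2178309, f(32)=3524578, f(33)=5702887, f(34)=9227465, f(35)=14930352, f(36)=24157817, f(37)=39088169, f(38)=63245986, f(39)=102334155, f(40)=165580141, f(41)=267914296, f(42)=433494437.

Final answer: 433494437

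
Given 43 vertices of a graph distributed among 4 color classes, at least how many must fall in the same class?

By pigeonhole with 43 objects and 4 categories: ceiling(43/4).

Final answer: 11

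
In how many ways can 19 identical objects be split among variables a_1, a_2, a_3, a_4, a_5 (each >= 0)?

Stars and bars with 19 stars and 4 bars:
C(19+5-1, 5-1) = C(23,4).

Final answer: C(23,4) = 8855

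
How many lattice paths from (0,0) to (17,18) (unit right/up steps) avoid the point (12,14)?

Total paths to (17,18): C(35,18) = 4537567650.
Paths through (12,14): C(26,14) x C(9,4) = 1216870200.
Avoiding (12,14): 4537567650 - 1216870200.

Final answer: 3320697450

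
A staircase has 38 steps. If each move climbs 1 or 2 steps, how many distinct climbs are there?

Let f(n) be the number of climbs. Removing the last move (1 or 2 steps) gives f(n) = f(n-1) + f(n-2); base cases f(1)=1, f(2)=2.
Building up term by term: f(1)=1, f(2)=2, f(3)=3, f(4)=5, f(5)=8, f(6)=13, f(7)=21, f(8)=34, f(9)=55, f(10)=89, f(11)=144, f(12)=233, f(13)=377, f(14)=610, f(15)=987, f(16)=1597, f(17)=2584, f(18)=4181, f(19)=6765, f(20)=10946, f(21)=17711, f(22)=28657, f(23)=46368, f(24)=75025, f(25)=121393, f(26)=196418, f(27)=317811, f(28)=514229, f(29)=832040, f(30)=1346269, f(31)=2178309, f(32)=3524578, f(33)=5702887, f(34)=9227465, f(35)=14930352, f(36)=24157817, f(37)=39088169, f(38)=63245986.

Final answer: 63245986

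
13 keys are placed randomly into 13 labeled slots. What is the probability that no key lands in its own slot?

D(n) = (n-1)(D(n-1) + D(n-2)), D(0)=1, D(1)=0.
Building up: D(2)=1, D(3)=2, D(4)=9, D(5)=44, D(6)=265, D(7)=1854, D(8)=14833, D(9)=133496, D(10)=1334961, D(11)=14684570, D(12)=176214841, D(13)=2290792932.
Total arrangements: 13! = 6227020800.
Probability = D(13)/13! = 63633137/172972800.

Final answer: D(13)/13! = 2290792932/6227020800 = 0.367879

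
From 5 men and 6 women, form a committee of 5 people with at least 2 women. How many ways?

Sum over valid woman counts:
C(6,2)C(5,3) = 150
C(6,3)C(5,2) = 200
C(6,4)C(5,1) = 75
C(6,5)C(5,0) = 6
Total: 150 + 200 + 75 + 6.

Final answer: 431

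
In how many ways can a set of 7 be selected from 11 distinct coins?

C(11,7) = 11!/(7! x 4!).

Final answer: \binom{11}{7} = 330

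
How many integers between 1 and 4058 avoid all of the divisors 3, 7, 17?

|div by 3|=1352, |div by 7|=579, |div by 17|=238.
|div by 3&7|=193, |div by 3&17|=79, |div by 7&17|=34, |div by all|=11.
By inclusion-exclusion, divisible by at least one: 1352+579+238-193-79-34+11 = 1874.
Not divisible by any: 4058 - 1874.

Final answer: 2184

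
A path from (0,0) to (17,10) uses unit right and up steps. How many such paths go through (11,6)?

Paths (0,0)->(11,6): C(17,6) = 12376.
Paths (11,6)->(17,10): C(10,4) = 210.
By multiplication principle: 12376 x 210.

Final answer: 2598960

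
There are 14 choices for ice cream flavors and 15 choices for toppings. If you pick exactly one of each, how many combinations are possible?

By the multiplication principle: 14 x 15.

Final answer: 210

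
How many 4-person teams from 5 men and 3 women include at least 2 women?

Sum over valid woman counts:
C(3,2)C(5,2) = 30
C(3,3)C(5,1) = 5
Total: 30 + 5.

Final answer: 35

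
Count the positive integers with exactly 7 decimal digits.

First digit: 9 choices (1-9). Each of the remaining 6 digits: 10 choices.
Total: 9 x 10^6.

Final answer: 9000000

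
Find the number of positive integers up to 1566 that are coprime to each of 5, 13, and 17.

|div by 5|=313, |div by 13|=120, |div by 17|=92.
|div by 5&13|=24, |div by 5&17|=18, |div by 13&17|=7, |div by all|=1.
By inclusion-exclusion, divisible by at least one: 313+120+92-24-18-7+1 = 477.
Not divisible by any: 1566 - 477.

Final answer: 1089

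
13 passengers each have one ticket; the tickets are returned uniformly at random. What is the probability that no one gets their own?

Use the recurrence D(n) = (n-1)(D(n-1) + D(n-2)) with D(0)=1, D(1)=0.
Building up: D(2)=1, D(3)=2, D(4)=9, D(5)=44, D(6)=265, D(7)=1854, D(8)=14833, D(9)=133496, D(10)=1334961, D(11)=14684570, D(12)=176214841, D(13)=2290792932.
Total arrangements: 13! = 6227020800.
Probability = D(13)/13! = 63633137/172972800.

Final answer: D(13)/13! = 2290792932/6227020800 = 0.367879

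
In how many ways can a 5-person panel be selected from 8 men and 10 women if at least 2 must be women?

Sum over valid woman counts:
C(10,2)C(8,3) = 2520
C(10,3)C(8,2) = 3360
C(10,4)C(8,1) = 1680
C(10,5)C(8,0) = 252
Total: 2520 + 3360 + 1680 + 252.

Final answer: 7812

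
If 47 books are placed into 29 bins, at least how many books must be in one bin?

By the pigeonhole principle: ceiling(47/29).

Final answer: 2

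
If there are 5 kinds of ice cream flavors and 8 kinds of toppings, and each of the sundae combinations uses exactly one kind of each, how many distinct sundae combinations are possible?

By the multiplication principle: 5 x 8.

Final answer: 40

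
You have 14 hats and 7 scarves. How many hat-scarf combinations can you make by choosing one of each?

By the multiplication principle: 14 x 7.

Final answer: 98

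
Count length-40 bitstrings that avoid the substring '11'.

Let a(n) count valid strings. If the last bit is 0 the prefix is any valid string of length n-1; if it is 1 the string must end in 01 with a valid prefix of length n-2. So a(n) = a(n-1) + a(n-2), a(1)=2, a(2)=3.
Computing successive values: a(1)=2, a(2)=3, a(3)=5, a(4)=8, a(5)=13, a(6)=21, a(7)=34, a(8)=55, a(9)=89, a(10)=144, a(11)=233, a(12)=377, a(13)=610, a(14)=987, a(15)=1597, a(16)=2584, a(17)=4181, a(18)=6765, a(19)=10946, a(20)=17711, a(21)=28657, a(22)=46368, a(23)=75025, a(24)=121393, a(25)=196418, a(26)=317811, a(27)=514229, a(28)=832040, a(29)=1346269, a(30)=2178309, a(31)=3524578, a(32)=5702887, a(33)=9227465, a(34)=14930352, a(35)=24157817, a(36)=39088169, a(37)=63245986, a(38)=102334155, a(39)=165580141, a(40)=267914296.

Final answer: 267914296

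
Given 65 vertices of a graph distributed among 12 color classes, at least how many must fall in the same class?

By pigeonhole with 65 objects and 12 categories: ceiling(65/12).

Final answer: 6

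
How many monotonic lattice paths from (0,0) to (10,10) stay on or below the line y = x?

Total monotonic paths to (10,10): C(20,10) = 184756.
By the reflection principle, paths that go above the diagonal number C(20,11) = 167960.
Valid Dyck paths: 184756 - 167960.
(These counts are the Catalan numbers.)

Final answer: C_{10} = 16796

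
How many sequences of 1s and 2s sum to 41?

Condition on the final move: it is a 1-step (f(n-1) ways to get there) or a 2-step (f(n-2) ways), so f(n) = f(n-1) + f(n-2), with f(1)=1, f(2)=2.
Computing successive values: f(1)=1, f(2)=2, f(3)=3, f(4)=5, f(5)=8, f(6)=13, f(7)=21, f(8)=34, f(9)=55, f(10)=89, f(11)=144, f(12)=233, f(13)=377, f(14)=610, f(15)=987, f(16)=1597, f(17)=2584, f(18)=4181, f(19)=6765, f(20)=10946, f(21)=17711, f(22)=28657, f(23)=46368, f(24)=75025, f(25)=121393, f(26)=196418, f(27)=317811, f(28)=514229, f(29)=832040, f(30)=1346269, f(31)=2178309, f(32)=3524578, f(33)=5702887, f(34)=9227465, f(35)=14930352, f(36)=24157817, f(37)=39088169, f(38)=63245986, f(39)=102334155, f(40)=165580141, f(41)=267914296.

Final answer: 267914296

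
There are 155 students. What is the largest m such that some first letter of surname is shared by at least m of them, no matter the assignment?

There are 26 possible values for first letter of surname. With 155 students and 26 categories, by pigeonhole: ceiling(155/26).

Final answer: 6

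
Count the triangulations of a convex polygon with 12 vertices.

This is counted by the nth Catalan number C_n. Here n = 12 - 2 = 10.
C_n = C(2n,n)/(n+1), so C_{10} = C(20,10)/11 = 184756/11.

Final answer: C_{10} = 16796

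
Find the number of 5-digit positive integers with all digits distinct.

First digit: 9 (not 0). Second: 9 (not first). Third: 8, etc.
Total: 9 x 9 x 8 x 7 x 6.

Final answer: 27216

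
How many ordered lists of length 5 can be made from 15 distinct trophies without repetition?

P(15,5) = 15!/(15-5)! = 15!/10!.

Final answer: P(15,5) = 360360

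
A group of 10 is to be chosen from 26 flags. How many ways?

C(26,10) = 26!/(10! x 16!).

Final answer: \binom{26}{10} = 5311735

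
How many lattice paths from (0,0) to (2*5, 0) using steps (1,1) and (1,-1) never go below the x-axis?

Total monotonic paths to (5,5): C(10,5) = 252.
Paths that cross above y=x (reflection bijection): C(10,6) = 210.
Valid Dyck paths: 252 - 210.
(Equivalently, C_{5} = C(10,5)/6 = 252/6.)

Final answer: C_{5} = 42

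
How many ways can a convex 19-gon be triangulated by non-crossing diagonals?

This is a standard Catalan-number count: the answer is C_n. Here n = 19 - 2 = 17.
C_n = (2n)!/(n!(n+1)!), so C_{17} = 34!/(17! x 18!) = C(34,17)/18 = 2333606220/18.

Final answer: C_{17} = 129644790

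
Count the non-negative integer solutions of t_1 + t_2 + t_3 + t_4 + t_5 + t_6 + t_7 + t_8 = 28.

Stars and bars with 28 stars and 7 bars:
C(28+8-1, 8-1) = C(35,7).

Final answer: C(35,7) = 6724520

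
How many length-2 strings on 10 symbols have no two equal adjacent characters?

First character: 10 choices. Each subsequent: 9 choices (must differ from the previous one).
Total: 10 x 9^1.

Final answer: 10 x 9^{1} = 90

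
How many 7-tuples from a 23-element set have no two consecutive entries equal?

Let g(n) count such strings. g(1) = 23, and each valid string of length n-1 extends in 22 ways (any symbol but the last), so g(n) = 22 g(n-1).
Total: g(7) = 23 x 22^6.

Final answer: 23 x 22^{6} = 2607737792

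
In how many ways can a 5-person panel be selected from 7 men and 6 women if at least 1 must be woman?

Sum over valid woman counts:
C(6,1)C(7,4) = 210
C(6,2)C(7,3) = 525
C(6,3)C(7,2) = 420
C(6,4)C(7,1) = 105
C(6,5)C(7,0) = 6
Total: 210 + 525 + 420 + 105 + 6.

Final answer: 1266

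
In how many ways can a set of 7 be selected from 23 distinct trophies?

C(23,7) = 23!/(7! x (23-7)!).

Final answer: C(23,7) = 245157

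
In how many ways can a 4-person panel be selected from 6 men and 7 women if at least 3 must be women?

Sum over valid woman counts:
C(7,3)C(6,1) = 210
C(7,4)C(6,0) = 35
Total: 210 + 35.

Final answer: 245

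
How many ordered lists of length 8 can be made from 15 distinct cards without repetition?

P(15,8) = 15!/(15-8)! = 15!/7!.

Final answer: P(15,8) = 259459200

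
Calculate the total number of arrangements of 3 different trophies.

The number of ways to arrange 3 distinct objects is 3!.

Final answer: 3! = 6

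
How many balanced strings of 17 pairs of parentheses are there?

The structures are counted by the Catalan number C_n. Here n = 17 (pairs).
C_n = (2n)!/(n!(n+1)!), so C_{17} = 34!/(17! x 18!) = C(34,17)/18 = 2333606220/18.

Final answer: C_{17} = 129644790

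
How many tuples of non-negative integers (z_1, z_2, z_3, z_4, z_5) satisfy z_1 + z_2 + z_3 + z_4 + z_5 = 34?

Stars and bars with 34 stars and 4 bars:
C(34+5-1, 5-1) = C(38,4).

Final answer: C(38,4) = 73815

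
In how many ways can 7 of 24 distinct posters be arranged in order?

P(24,7) = 24!/(24-7)! = 24!/17!.

Final answer: P(24,7) = 1744364160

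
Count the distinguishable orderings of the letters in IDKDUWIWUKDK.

Letters (D:3, I:2, K:3, U:2, W:2). Total letters: 12.
Permutations = 12!/(3! x 3! x 2! x 2! x 2!).

Final answer: 1663200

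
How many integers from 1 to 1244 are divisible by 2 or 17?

Multiples of 2: 622. Multiples of 17: 73. Of both (lcm=34): 36.
By inclusion-exclusion: 622 + 73 - 36.

Final answer: 659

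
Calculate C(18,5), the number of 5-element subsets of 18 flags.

C(18,5) = 18!/(5! x (18-5)!).

Final answer: C(18,5) = 8568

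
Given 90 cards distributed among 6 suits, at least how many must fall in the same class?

By pigeonhole with 90 objects and 6 categories: ceiling(90/6).

Final answer: 15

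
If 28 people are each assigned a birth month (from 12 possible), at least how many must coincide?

There are 12 possible values for birth month. With 28 people and 12 categories, by pigeonhole: ceiling(28/12).

Final answer: 3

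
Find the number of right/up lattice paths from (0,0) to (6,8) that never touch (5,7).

Total paths to (6,8): C(14,8) = 3003.
Paths through (5,7): C(12,7) x C(2,1) = 1584.
Avoiding (5,7): 3003 - 1584.

Final answer: 1419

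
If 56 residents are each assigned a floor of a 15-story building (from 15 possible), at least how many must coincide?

There are 15 possible values for floor of a 15-story building. With 56 residents and 15 categories, by pigeonhole: ceiling(56/15).

Final answer: 4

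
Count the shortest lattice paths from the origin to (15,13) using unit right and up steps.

Each path has 15 right steps and 13 up steps in some order (28 steps total).
Choose which 13 of the 28 steps are up: C(28,13).

Final answer: C(28,13) = 37442160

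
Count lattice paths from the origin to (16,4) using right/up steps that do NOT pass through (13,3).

Total paths to (16,4): C(20,4) = 4845.
Paths through (13,3): C(16,3) x C(4,1) = 2240.
Avoiding (13,3): 4845 - 2240.

Final answer: 2605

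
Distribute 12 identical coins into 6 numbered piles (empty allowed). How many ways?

Stars and bars: C(n+k-1, k-1) = C(17,5).

Final answer: C(17,5) = 6188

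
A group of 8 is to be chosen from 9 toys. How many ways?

C(9,8) = 9!/(8! x 1!).

Final answer: \binom{9}{8} = 9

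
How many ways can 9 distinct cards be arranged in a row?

The number of ways to arrange 9 distinct objects is 9!.

Final answer: 9! = 362880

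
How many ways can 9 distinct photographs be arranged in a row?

The number of ways to arrange 9 distinct objects is 9!.

Final answer: 9! = 362880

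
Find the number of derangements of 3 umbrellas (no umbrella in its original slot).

Use the recurrence D(n) = (n-1)(D(n-1) + D(n-2)) with D(0)=1, D(1)=0.
D(2) = 1 x (0 + 1) = 1
D(3) = 2 x (D(2) + D(1)) = 2 x (1 + 0)

Final answer: D(3) = 2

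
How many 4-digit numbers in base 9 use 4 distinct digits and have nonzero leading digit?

The leading digit has 8 choices (anything but zero); the next has 8 (anything but the first), then 7, and so on, one fewer each time.
Total: 8 x 8 x 7 x 6.

Final answer: 2688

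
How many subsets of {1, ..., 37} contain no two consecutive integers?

Let a(n) count such subsets of {1, ..., n}. Either n is excluded (a(n-1) ways) or n is included, forcing n-1 out (a(n-2) ways), so a(n) = a(n-1) + a(n-2) with a(1)=2, a(2)=3.
Iterating the recurrence: a(1)=2, a(2)=3, a(3)=5, a(4)=8, a(5)=13, a(6)=21, a(7)=34, a(8)=55, a(9)=89, a(10)=144, a(11)=233, a(12)=377, a(13)=610, a(14)=987, a(15)=1597, a(16)=2584, a(17)=4181, a(18)=6765, a(19)=10946, a(20)=17711, a(21)=28657, a(22)=46368, a(23)=75025, a(24)=121393, a(25)=196418, a(26)=317811, a(27)=514229, a(28)=832040, a(29)=1346269, a(30)=2178309, a(31)=3524578, a(32)=5702887, a(33)=9227465, a(34)=14930352, a(35)=24157817, a(36)=39088169, a(37)=63245986.

Final answer: 63245986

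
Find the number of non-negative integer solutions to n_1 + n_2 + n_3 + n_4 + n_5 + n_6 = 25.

Stars and bars with 25 stars and 5 bars:
C(25+6-1, 6-1) = C(30,5).

Final answer: C(30,5) = 142506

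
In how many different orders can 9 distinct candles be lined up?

The number of ways to arrange 9 distinct objects is 9!.

Final answer: 9! = 362880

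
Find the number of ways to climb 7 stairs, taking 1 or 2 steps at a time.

Let f(n) count the ways. The last step is size 1 or 2, so f(n) = f(n-1) + f(n-2) with f(1)=1, f(2)=2.
Computing successive values: f(1)=1, f(2)=2, f(3)=3, f(4)=5, f(5)=8, f(6)=13, f(7)=21.

Final answer: 21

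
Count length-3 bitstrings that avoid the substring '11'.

A valid string ends in 0 (append to any length-(n-1) valid string) or in 01 (append to any length-(n-2) valid string), so a(n) = a(n-1) + a(n-2) with a(1)=2, a(2)=3.
Iterating the recurrence: a(1)=2, a(2)=3, a(3)=5.

Final answer: 5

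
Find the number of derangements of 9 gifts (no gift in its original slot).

D(n) = (n-1)(D(n-1) + D(n-2)), D(0)=1, D(1)=0.
D(2) = 1 x (0 + 1) = 1
D(3) = 2 x (1 + 0) = 2
D(4) = 3 x (2 + 1) = 9
D(5) = 4 x (9 + 2) = 44
D(6) = 5 x (44 + 9) = 265
D(7) = 6 x (265 + 44) = 1854
D(8) = 7 x (1854 + 265) = 14833
D(9) = 8 x (D(8) + D(7)) = 8 x (14833 + 1854)

Final answer: D(9) = 133496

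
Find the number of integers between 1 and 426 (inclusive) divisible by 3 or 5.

Multiples of 3: 142. Multiples of 5: 85. Of both (lcm=15): 28.
By inclusion-exclusion: 142 + 85 - 28.

Final answer: 199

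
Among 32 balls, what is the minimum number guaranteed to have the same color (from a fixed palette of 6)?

There are 6 possible values for color (from a fixed palette of 6). With 32 balls and 6 categories, by pigeonhole: ceiling(32/6).

Final answer: 6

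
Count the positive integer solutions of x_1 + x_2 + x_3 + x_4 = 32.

Substitute x'_i = x_i - 1 (so x'_i >= 0). Then sum x'_i = 32 - 4 = 28.
Stars and bars: C(28+4-1, 4-1) = C(31,3).

Final answer: C(31,3) = 4495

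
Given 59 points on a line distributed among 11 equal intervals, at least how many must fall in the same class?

By pigeonhole with 59 objects and 11 categories: ceiling(59/11).

Final answer: 6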